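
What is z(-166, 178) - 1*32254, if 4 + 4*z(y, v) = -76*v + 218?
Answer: -71165/2 ≈ -35583.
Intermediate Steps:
z(y, v) = 107/2 - 19*v (z(y, v) = -1 + (-76*v + 218)/4 = -1 + (218 - 76*v)/4 = -1 + (109/2 - 19*v) = 107/2 - 19*v)
z(-166, 178) - 1*32254 = (107/2 - 19*178) - 1*32254 = (107/2 - 3382) - 32254 = -6657/2 - 32254 = -71165/2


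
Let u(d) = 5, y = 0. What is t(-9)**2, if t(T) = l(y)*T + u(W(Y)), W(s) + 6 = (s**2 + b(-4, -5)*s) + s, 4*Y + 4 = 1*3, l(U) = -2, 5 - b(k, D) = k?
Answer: 529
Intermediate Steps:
b(k, D) = 5 - k
Y = -1/4 (Y = -1 + (1*3)/4 = -1 + (1/4)*3 = -1 + 3/4 = -1/4 ≈ -0.25000)
W(s) = -6 + s**2 + 10*s (W(s) = -6 + ((s**2 + (5 - 1*(-4))*s) + s) = -6 + ((s**2 + (5 + 4)*s) + s) = -6 + ((s**2 + 9*s) + s) = -6 + (s**2 + 10*s) = -6 + s**2 + 10*s)
t(T) = 5 - 2*T (t(T) = -2*T + 5 = 5 - 2*T)
t(-9)**2 = (5 - 2*(-9))**2 = (5 + 18)**2 = 23**2 = 529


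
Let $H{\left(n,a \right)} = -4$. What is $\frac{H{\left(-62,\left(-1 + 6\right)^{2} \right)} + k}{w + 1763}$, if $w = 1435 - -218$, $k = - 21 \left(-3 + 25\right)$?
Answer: $- \frac{233}{1708} \approx -0.13642$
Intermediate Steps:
$k = -462$ ($k = \left(-21\right) 22 = -462$)
$w = 1653$ ($w = 1435 + 218 = 1653$)
$\frac{H{\left(-62,\left(-1 + 6\right)^{2} \right)} + k}{w + 1763} = \frac{-4 - 462}{1653 + 1763} = - \frac{466}{3416} = \left(-466\right) \frac{1}{3416} = - \frac{233}{1708}$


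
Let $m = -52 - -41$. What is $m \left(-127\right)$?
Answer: $1397$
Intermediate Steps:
$m = -11$ ($m = -52 + 41 = -11$)
$m \left(-127\right) = \left(-11\right) \left(-127\right) = 1397$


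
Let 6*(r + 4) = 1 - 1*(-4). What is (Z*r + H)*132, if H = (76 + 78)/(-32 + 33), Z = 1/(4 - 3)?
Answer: 19910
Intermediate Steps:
r = -19/6 (r = -4 + (1 - 1*(-4))/6 = -4 + (1 + 4)/6 = -4 + (1/6)*5 = -4 + 5/6 = -19/6 ≈ -3.1667)
Z = 1 (Z = 1/1 = 1)
H = 154 (H = 154/1 = 154*1 = 154)
(Z*r + H)*132 = (1*(-19/6) + 154)*132 = (-19/6 + 154)*132 = (905/6)*132 = 19910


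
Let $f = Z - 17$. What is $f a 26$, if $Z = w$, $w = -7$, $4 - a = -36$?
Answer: $-24960$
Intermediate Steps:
$a = 40$ ($a = 4 - -36 = 4 + 36 = 40$)
$Z = -7$
$f = -24$ ($f = -7 - 17 = -24$)
$f a 26 = \left(-24\right) 40 \cdot 26 = \left(-960\right) 26 = -24960$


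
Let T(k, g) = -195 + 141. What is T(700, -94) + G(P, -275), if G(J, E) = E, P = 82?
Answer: -329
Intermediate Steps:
T(k, g) = -54
T(700, -94) + G(P, -275) = -54 - 275 = -329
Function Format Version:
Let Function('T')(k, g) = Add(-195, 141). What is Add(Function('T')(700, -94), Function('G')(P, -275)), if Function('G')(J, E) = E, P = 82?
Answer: -329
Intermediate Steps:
Function('T')(k, g) = -54
Add(Function('T')(700, -94), Function('G')(P, -275)) = Add(-54, -275) = -329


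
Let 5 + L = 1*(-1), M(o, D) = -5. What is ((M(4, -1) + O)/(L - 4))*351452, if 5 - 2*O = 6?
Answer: 966493/5 ≈ 1.9330e+5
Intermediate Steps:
O = -1/2 (O = 5/2 - 1/2*6 = 5/2 - 3 = -1/2 ≈ -0.50000)
L = -6 (L = -5 + 1*(-1) = -5 - 1 = -6)
((M(4, -1) + O)/(L - 4))*351452 = ((-5 - 1/2)/(-6 - 4))*351452 = -11/2/(-10)*351452 = -11/2*(-1/10)*351452 = (11/20)*351452 = 966493/5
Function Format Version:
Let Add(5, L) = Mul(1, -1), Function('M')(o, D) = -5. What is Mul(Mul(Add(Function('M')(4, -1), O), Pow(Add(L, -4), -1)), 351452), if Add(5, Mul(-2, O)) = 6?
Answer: Rational(966493, 5) ≈ 1.9330e+5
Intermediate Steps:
O = Rational(-1, 2) (O = Add(Rational(5, 2), Mul(Rational(-1, 2), 6)) = Add(Rational(5, 2), -3) = Rational(-1, 2) ≈ -0.50000)
L = -6 (L = Add(-5, Mul(1, -1)) = Add(-5, -1) = -6)
Mul(Mul(Add(Function('M')(4, -1), O), Pow(Add(L, -4), -1)), 351452) = Mul(Mul(Add(-5, Rational(-1, 2)), Pow(Add(-6, -4), -1)), 351452) = Mul(Mul(Rational(-11, 2), Pow(-10, -1)), 351452) = Mul(Mul(Rational(-11, 2), Rational(-1, 10)), 351452) = Mul(Rational(11, 20), 351452) = Rational(966493, 5)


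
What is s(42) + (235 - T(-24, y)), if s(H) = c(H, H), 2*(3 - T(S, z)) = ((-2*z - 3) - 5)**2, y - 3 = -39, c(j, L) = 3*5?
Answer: 2295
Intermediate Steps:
c(j, L) = 15
y = -36 (y = 3 - 39 = -36)
T(S, z) = 3 - (-8 - 2*z)**2/2 (T(S, z) = 3 - ((-2*z - 3) - 5)**2/2 = 3 - ((-3 - 2*z) - 5)**2/2 = 3 - (-8 - 2*z)**2/2)
s(H) = 15
s(42) + (235 - T(-24, y)) = 15 + (235 - (3 - 2*(4 - 36)**2)) = 15 + (235 - (3 - 2*(-32)**2)) = 15 + (235 - (3 - 2*1024)) = 15 + (235 - (3 - 2048)) = 15 + (235 - 1*(-2045)) = 15 + (235 + 2045) = 15 + 2280 = 2295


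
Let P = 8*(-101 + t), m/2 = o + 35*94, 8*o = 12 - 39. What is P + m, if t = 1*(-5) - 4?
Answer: 22773/4 ≈ 5693.3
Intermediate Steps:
o = -27/8 (o = (12 - 39)/8 = (⅛)*(-27) = -27/8 ≈ -3.3750)
t = -9 (t = -5 - 4 = -9)
m = 26293/4 (m = 2*(-27/8 + 35*94) = 2*(-27/8 + 3290) = 2*(26293/8) = 26293/4 ≈ 6573.3)
P = -880 (P = 8*(-101 - 9) = 8*(-110) = -880)
P + m = -880 + 26293/4 = 22773/4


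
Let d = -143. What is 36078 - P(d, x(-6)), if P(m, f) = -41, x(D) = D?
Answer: 36119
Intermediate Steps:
36078 - P(d, x(-6)) = 36078 - 1*(-41) = 36078 + 41 = 36119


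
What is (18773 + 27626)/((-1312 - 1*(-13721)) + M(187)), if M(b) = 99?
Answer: 46399/12508 ≈ 3.7095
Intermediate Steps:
(18773 + 27626)/((-1312 - 1*(-13721)) + M(187)) = (18773 + 27626)/((-1312 - 1*(-13721)) + 99) = 46399/((-1312 + 13721) + 99) = 46399/(12409 + 99) = 46399/12508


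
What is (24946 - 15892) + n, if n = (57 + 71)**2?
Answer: 25438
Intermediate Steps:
n = 16384 (n = 128**2 = 16384)
(24946 - 15892) + n = (24946 - 15892) + 16384 = 9054 + 16384 = 25438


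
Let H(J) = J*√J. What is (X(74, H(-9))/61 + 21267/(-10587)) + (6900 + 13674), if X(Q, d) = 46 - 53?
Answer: 4428487274/215269 ≈ 20572.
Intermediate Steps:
H(J) = J^(3/2)
X(Q, d) = -7
(X(74, H(-9))/61 + 21267/(-10587)) + (6900 + 13674) = (-7/61 + 21267/(-10587)) + (6900 + 13674) = (-7*1/61 + 21267*(-1/10587)) + 20574 = (-7/61 - 7089/3529) + 20574 = -457132/215269 + 20574 = 4428487274/215269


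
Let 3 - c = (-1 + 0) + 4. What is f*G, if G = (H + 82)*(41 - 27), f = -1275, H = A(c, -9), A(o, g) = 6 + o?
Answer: -1570800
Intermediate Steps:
c = 0 (c = 3 - ((-1 + 0) + 4) = 3 - (-1 + 4) = 3 - 1*3 = 3 - 3 = 0)
H = 6 (H = 6 + 0 = 6)
G = 1232 (G = (6 + 82)*(41 - 27) = 88*14 = 1232)
f*G = -1275*1232 = -1570800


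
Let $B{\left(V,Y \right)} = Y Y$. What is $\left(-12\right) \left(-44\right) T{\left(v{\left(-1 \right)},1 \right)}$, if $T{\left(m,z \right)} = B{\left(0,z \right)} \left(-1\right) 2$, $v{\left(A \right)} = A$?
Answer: $-1056$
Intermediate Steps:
$B{\left(V,Y \right)} = Y^{2}$
$T{\left(m,z \right)} = - 2 z^{2}$ ($T{\left(m,z \right)} = z^{2} \left(-1\right) 2 = - z^{2} \cdot 2 = - 2 z^{2}$)
$\left(-12\right) \left(-44\right) T{\left(v{\left(-1 \right)},1 \right)} = \left(-12\right) \left(-44\right) \left(- 2 \cdot 1^{2}\right) = 528 \left(\left(-2\right) 1\right) = 528 \left(-2\right) = -1056$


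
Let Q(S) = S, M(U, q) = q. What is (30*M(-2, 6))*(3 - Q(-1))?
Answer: 720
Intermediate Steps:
(30*M(-2, 6))*(3 - Q(-1)) = (30*6)*(3 - 1*(-1)) = 180*(3 + 1) = 180*4 = 720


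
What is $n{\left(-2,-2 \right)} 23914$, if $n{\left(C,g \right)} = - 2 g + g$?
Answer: $47828$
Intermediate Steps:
$n{\left(C,g \right)} = - g$
$n{\left(-2,-2 \right)} 23914 = \left(-1\right) \left(-2\right) 23914 = 2 \cdot 23914 = 47828$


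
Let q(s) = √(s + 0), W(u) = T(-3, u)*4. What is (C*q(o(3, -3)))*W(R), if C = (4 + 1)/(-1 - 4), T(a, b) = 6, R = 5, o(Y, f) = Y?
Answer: -24*√3 ≈ -41.569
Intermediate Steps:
C = -1 (C = 5/(-5) = 5*(-⅕) = -1)
W(u) = 24 (W(u) = 6*4 = 24)
q(s) = √s
(C*q(o(3, -3)))*W(R) = -√3*24 = -24*√3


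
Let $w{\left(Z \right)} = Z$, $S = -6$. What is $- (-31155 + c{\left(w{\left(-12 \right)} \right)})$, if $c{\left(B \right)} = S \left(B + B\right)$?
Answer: $31011$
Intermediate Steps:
$c{\left(B \right)} = - 12 B$ ($c{\left(B \right)} = - 6 \left(B + B\right) = - 6 \cdot 2 B = - 12 B$)
$- (-31155 + c{\left(w{\left(-12 \right)} \right)}) = - (-31155 - -144) = - (-31155 + 144) = \left(-1\right) \left(-31011\right) = 31011$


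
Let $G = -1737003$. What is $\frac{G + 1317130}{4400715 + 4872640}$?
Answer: $- \frac{419873}{9273355} \approx -0.045277$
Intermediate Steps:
$\frac{G + 1317130}{4400715 + 4872640} = \frac{-1737003 + 1317130}{4400715 + 4872640} = - \frac{419873}{9273355}$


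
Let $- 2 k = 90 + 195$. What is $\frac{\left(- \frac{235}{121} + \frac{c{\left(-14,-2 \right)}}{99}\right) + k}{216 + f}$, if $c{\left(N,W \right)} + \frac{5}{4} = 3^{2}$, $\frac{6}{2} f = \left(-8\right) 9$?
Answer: $- \frac{628849}{836352} \approx -0.75189$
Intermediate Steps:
$f = -24$ ($f = \frac{\left(-8\right) 9}{3} = \frac{1}{3} \left(-72\right) = -24$)
$c{\left(N,W \right)} = \frac{31}{4}$ ($c{\left(N,W \right)} = - \frac{5}{4} + 3^{2} = - \frac{5}{4} + 9 = \frac{31}{4}$)
$k = - \frac{285}{2}$ ($k = - \frac{90 + 195}{2} = \left(- \frac{1}{2}\right) 285 = - \frac{285}{2} \approx -142.5$)
$\frac{\left(- \frac{235}{121} + \frac{c{\left(-14,-2 \right)}}{99}\right) + k}{216 + f} = \frac{\left(- \frac{235}{121} + \frac{31}{4 \cdot 99}\right) - \frac{285}{2}}{216 - 24} = \frac{\left(\left(-235\right) \frac{1}{121} + \frac{31}{4} \cdot \frac{1}{99}\right) - \frac{285}{2}}{192} = \left(\left(- \frac{235}{121} + \frac{31}{396}\right) - \frac{285}{2}\right) \frac{1}{192} = \left(- \frac{8119}{4356} - \frac{285}{2}\right) \frac{1}{192} = \left(- \frac{628849}{4356}\right) \frac{1}{192} = - \frac{628849}{836352}$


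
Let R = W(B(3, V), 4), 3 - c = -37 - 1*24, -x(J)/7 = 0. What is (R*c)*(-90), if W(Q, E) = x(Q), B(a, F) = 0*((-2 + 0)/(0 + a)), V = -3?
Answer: 0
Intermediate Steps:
x(J) = 0 (x(J) = -7*0 = 0)
c = 64 (c = 3 - (-37 - 1*24) = 3 - (-37 - 24) = 3 - 1*(-61) = 3 + 61 = 64)
B(a, F) = 0 (B(a, F) = 0*(-2/a) = 0)
W(Q, E) = 0
R = 0
(R*c)*(-90) = (0*64)*(-90) = 0*(-90) = 0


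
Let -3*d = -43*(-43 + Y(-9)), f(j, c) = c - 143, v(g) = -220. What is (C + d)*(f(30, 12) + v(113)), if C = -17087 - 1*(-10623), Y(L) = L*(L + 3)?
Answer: 2213523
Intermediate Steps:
Y(L) = L*(3 + L)
f(j, c) = -143 + c
C = -6464 (C = -17087 + 10623 = -6464)
d = 473/3 (d = -(-43)*(-43 - 9*(3 - 9))/3 = -(-43)*(-43 - 9*(-6))/3 = -(-43)*(-43 + 54)/3 = -(-43)*11/3 = -⅓*(-473) = 473/3 ≈ 157.67)
(C + d)*(f(30, 12) + v(113)) = (-6464 + 473/3)*((-143 + 12) - 220) = -18919*(-131 - 220)/3 = -18919/3*(-351) = 2213523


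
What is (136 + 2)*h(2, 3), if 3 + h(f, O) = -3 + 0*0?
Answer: -828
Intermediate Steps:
h(f, O) = -6 (h(f, O) = -3 + (-3 + 0*0) = -3 + (-3 + 0) = -3 - 3 = -6)
(136 + 2)*h(2, 3) = (136 + 2)*(-6) = 138*(-6) = -828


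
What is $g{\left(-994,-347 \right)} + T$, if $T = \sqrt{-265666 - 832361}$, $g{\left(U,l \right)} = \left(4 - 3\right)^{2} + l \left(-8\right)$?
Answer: $2777 + 3 i \sqrt{122003} \approx 2777.0 + 1047.9 i$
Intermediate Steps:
$g{\left(U,l \right)} = 1 - 8 l$ ($g{\left(U,l \right)} = 1^{2} - 8 l = 1 - 8 l$)
$T = 3 i \sqrt{122003}$ ($T = \sqrt{-1098027} = 3 i \sqrt{122003} \approx 1047.9 i$)
$g{\left(-994,-347 \right)} + T = \left(1 - -2776\right) + 3 i \sqrt{122003} = \left(1 + 2776\right) + 3 i \sqrt{122003} = 2777 + 3 i \sqrt{122003}$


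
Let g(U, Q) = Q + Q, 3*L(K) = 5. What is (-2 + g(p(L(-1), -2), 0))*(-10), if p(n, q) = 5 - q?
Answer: 20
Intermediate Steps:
L(K) = 5/3 (L(K) = (⅓)*5 = 5/3)
g(U, Q) = 2*Q
(-2 + g(p(L(-1), -2), 0))*(-10) = (-2 + 2*0)*(-10) = (-2 + 0)*(-10) = -2*(-10) = 20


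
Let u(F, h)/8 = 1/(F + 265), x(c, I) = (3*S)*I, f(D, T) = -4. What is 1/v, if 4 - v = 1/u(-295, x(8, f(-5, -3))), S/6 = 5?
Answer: 4/31 ≈ 0.12903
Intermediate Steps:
S = 30 (S = 6*5 = 30)
x(c, I) = 90*I (x(c, I) = (3*30)*I = 90*I)
u(F, h) = 8/(265 + F) (u(F, h) = 8/(F + 265) = 8/(265 + F))
v = 31/4 (v = 4 - 1/(8/(265 - 295)) = 4 - 1/(8/(-30)) = 4 - 1/(8*(-1/30)) = 4 - 1/(-4/15) = 4 - 1*(-15/4) = 4 + 15/4 = 31/4 ≈ 7.7500)
1/v = 1/(31/4) = 4/31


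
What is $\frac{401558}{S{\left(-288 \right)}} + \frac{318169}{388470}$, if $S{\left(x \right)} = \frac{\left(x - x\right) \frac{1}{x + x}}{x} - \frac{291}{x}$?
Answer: $\frac{14975381543353}{37681590} \approx 3.9742 \cdot 10^{5}$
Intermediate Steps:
$S{\left(x \right)} = - \frac{291}{x}$ ($S{\left(x \right)} = \frac{0 \frac{1}{2 x}}{x} - \frac{291}{x} = \frac{0}{x} - \frac{291}{x} = 0 - \frac{291}{x} = - \frac{291}{x}$)
$\frac{401558}{S{\left(-288 \right)}} + \frac{318169}{388470} = \frac{401558}{\left(-291\right) \frac{1}{-288}} + \frac{318169}{388470} = \frac{401558}{\left(-291\right) \left(- \frac{1}{288}\right)} + 318169 \cdot \frac{1}{388470} = \frac{401558}{\frac{97}{96}} + \frac{318169}{388470} = 401558 \cdot \frac{96}{97} + \frac{318169}{388470} = \frac{38549568}{97} + \frac{318169}{388470} = \frac{14975381543353}{37681590}$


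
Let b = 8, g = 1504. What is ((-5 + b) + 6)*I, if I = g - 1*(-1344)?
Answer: 25632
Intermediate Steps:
I = 2848 (I = 1504 - 1*(-1344) = 1504 + 1344 = 2848)
((-5 + b) + 6)*I = ((-5 + 8) + 6)*2848 = (3 + 6)*2848 = 9*2848 = 25632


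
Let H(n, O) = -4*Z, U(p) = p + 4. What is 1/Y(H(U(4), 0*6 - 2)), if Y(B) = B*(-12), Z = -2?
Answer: -1/96 ≈ -0.010417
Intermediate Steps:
U(p) = 4 + p
H(n, O) = 8 (H(n, O) = -4*(-2) = 8)
Y(B) = -12*B
1/Y(H(U(4), 0*6 - 2)) = 1/(-12*8) = 1/(-96) = -1/96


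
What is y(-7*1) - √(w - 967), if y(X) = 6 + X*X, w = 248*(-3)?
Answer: 55 - I*√1711 ≈ 55.0 - 41.364*I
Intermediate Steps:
w = -744
y(X) = 6 + X²
y(-7*1) - √(w - 967) = (6 + (-7*1)²) - √(-744 - 967) = (6 + (-7)²) - √(-1711) = (6 + 49) - I*√1711 = 55 - I*√1711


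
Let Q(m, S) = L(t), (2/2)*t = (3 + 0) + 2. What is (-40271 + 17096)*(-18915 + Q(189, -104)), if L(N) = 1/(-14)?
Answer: 6136994925/14 ≈ 4.3836e+8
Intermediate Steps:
t = 5 (t = (3 + 0) + 2 = 3 + 2 = 5)
L(N) = -1/14
Q(m, S) = -1/14
(-40271 + 17096)*(-18915 + Q(189, -104)) = (-40271 + 17096)*(-18915 - 1/14) = -23175*(-264811/14) = 6136994925/14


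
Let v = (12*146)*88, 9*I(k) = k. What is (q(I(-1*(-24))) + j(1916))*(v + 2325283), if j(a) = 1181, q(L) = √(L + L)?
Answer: 2928241079 + 9917836*√3/3 ≈ 2.9340e+9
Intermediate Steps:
I(k) = k/9
q(L) = √2*√L (q(L) = √(2*L) = √2*√L)
v = 154176 (v = 1752*88 = 154176)
(q(I(-1*(-24))) + j(1916))*(v + 2325283) = (√2*√((-1*(-24))/9) + 1181)*(154176 + 2325283) = (√2*√((⅑)*24) + 1181)*2479459 = (√2*√(8/3) + 1181)*2479459 = (√2*(2*√6/3) + 1181)*2479459 = (4*√3/3 + 1181)*2479459 = (1181 + 4*√3/3)*2479459 = 2928241079 + 9917836*√3/3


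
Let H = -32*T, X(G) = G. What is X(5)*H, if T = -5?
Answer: 800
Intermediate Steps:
H = 160 (H = -32*(-5) = 160)
X(5)*H = 5*160 = 800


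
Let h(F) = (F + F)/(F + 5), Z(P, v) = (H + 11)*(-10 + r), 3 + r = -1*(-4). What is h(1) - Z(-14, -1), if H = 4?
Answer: 406/3 ≈ 135.33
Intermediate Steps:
r = 1 (r = -3 - 1*(-4) = -3 + 4 = 1)
Z(P, v) = -135 (Z(P, v) = (4 + 11)*(-10 + 1) = 15*(-9) = -135)
h(F) = 2*F/(5 + F) (h(F) = (2*F)/(5 + F) = 2*F/(5 + F))
h(1) - Z(-14, -1) = 2*1/(5 + 1) - 1*(-135) = 2*1/6 + 135 = 2*1*(1/6) + 135 = 1/3 + 135 = 406/3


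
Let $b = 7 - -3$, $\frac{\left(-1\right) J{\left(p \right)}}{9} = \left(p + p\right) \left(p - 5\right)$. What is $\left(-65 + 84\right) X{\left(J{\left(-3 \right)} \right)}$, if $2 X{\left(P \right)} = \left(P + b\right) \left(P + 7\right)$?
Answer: $1703825$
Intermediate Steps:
$J{\left(p \right)} = - 18 p \left(-5 + p\right)$ ($J{\left(p \right)} = - 9 \left(p + p\right) \left(p - 5\right) = - 9 \cdot 2 p \left(-5 + p\right) = - 18 p \left(-5 + p\right)$)
$b = 10$ ($b = 7 + 3 = 10$)
$X{\left(P \right)} = \frac{\left(7 + P\right) \left(10 + P\right)}{2}$ ($X{\left(P \right)} = \frac{\left(P + 10\right) \left(P + 7\right)}{2} = \frac{\left(10 + P\right) \left(7 + P\right)}{2} = \frac{\left(7 + P\right) \left(10 + P\right)}{2}$)
$\left(-65 + 84\right) X{\left(J{\left(-3 \right)} \right)} = \left(-65 + 84\right) \left(35 + \frac{\left(18 \left(-3\right) \left(5 - -3\right)\right)^{2}}{2} + \frac{17 \cdot 18 \left(-3\right) \left(5 - -3\right)}{2}\right) = 19 \left(35 + \frac{\left(18 \left(-3\right) \left(5 + 3\right)\right)^{2}}{2} + \frac{17 \cdot 18 \left(-3\right) \left(5 + 3\right)}{2}\right) = 19 \left(35 + \frac{\left(18 \left(-3\right) 8\right)^{2}}{2} + \frac{17 \cdot 18 \left(-3\right) 8}{2}\right) = 19 \left(35 + \frac{\left(-432\right)^{2}}{2} + \frac{17}{2} \left(-432\right)\right) = 19 \left(35 + \frac{1}{2} \cdot 186624 - 3672\right) = 19 \left(35 + 93312 - 3672\right) = 19 \cdot 89675 = 1703825$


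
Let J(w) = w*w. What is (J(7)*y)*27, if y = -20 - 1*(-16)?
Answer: -5292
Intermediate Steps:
J(w) = w²
y = -4 (y = -20 + 16 = -4)
(J(7)*y)*27 = (7²*(-4))*27 = (49*(-4))*27 = -196*27 = -5292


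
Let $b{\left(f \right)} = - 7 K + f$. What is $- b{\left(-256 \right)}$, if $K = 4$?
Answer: $284$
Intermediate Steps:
$b{\left(f \right)} = -28 + f$ ($b{\left(f \right)} = \left(-7\right) 4 + f = -28 + f$)
$- b{\left(-256 \right)} = - (-28 - 256) = \left(-1\right) \left(-284\right) = 284$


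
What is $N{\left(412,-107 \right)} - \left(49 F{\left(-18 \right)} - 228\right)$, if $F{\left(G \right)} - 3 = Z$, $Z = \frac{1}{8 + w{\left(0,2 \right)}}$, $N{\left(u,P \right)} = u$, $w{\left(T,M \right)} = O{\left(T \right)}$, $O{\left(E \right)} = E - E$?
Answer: $\frac{3895}{8} \approx 486.88$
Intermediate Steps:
$O{\left(E \right)} = 0$
$w{\left(T,M \right)} = 0$
$Z = \frac{1}{8}$ ($Z = \frac{1}{8 + 0} = \frac{1}{8} \approx 0.125$)
$F{\left(G \right)} = \frac{25}{8}$ ($F{\left(G \right)} = 3 + \frac{1}{8} = \frac{25}{8}$)
$N{\left(412,-107 \right)} - \left(49 F{\left(-18 \right)} - 228\right) = 412 - \left(49 \cdot \frac{25}{8} - 228\right) = 412 - \left(\frac{1225}{8} - 228\right) = 412 - - \frac{599}{8} = 412 + \frac{599}{8} = \frac{3895}{8}$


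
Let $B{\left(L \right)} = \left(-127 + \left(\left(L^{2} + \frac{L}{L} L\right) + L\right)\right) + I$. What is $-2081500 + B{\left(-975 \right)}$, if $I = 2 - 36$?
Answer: $-1132986$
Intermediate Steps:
$I = -34$ ($I = 2 - 36 = -34$)
$B{\left(L \right)} = -161 + L^{2} + 2 L$ ($B{\left(L \right)} = \left(-127 + \left(\left(L^{2} + \frac{L}{L} L\right) + L\right)\right) - 34 = \left(-127 + \left(\left(L^{2} + 1 L\right) + L\right)\right) - 34 = \left(-127 + \left(\left(L^{2} + L\right) + L\right)\right) - 34 = \left(-127 + \left(\left(L + L^{2}\right) + L\right)\right) - 34 = \left(-127 + \left(L^{2} + 2 L\right)\right) - 34 = \left(-127 + L^{2} + 2 L\right) - 34 = -161 + L^{2} + 2 L$)
$-2081500 + B{\left(-975 \right)} = -2081500 + \left(-161 + \left(-975\right)^{2} + 2 \left(-975\right)\right) = -2081500 - -948514 = -2081500 + 948514 = -1132986$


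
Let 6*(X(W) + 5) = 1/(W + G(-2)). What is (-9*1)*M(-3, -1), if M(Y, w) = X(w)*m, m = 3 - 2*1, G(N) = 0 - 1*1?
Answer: 183/4 ≈ 45.750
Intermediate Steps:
G(N) = -1 (G(N) = 0 - 1 = -1)
X(W) = -5 + 1/(6*(-1 + W)) (X(W) = -5 + 1/(6*(W - 1)) = -5 + 1/(6*(-1 + W)))
m = 1 (m = 3 - 2 = 1)
M(Y, w) = (31 - 30*w)/(6*(-1 + w)) (M(Y, w) = ((31 - 30*w)/(6*(-1 + w)))*1 = (31 - 30*w)/(6*(-1 + w)))
(-9*1)*M(-3, -1) = (-9*1)*((31 - 30*(-1))/(6*(-1 - 1))) = -3*(31 + 30)/(2*(-2)) = -3*(-1)*61/(2*2) = -9*(-61/12) = 183/4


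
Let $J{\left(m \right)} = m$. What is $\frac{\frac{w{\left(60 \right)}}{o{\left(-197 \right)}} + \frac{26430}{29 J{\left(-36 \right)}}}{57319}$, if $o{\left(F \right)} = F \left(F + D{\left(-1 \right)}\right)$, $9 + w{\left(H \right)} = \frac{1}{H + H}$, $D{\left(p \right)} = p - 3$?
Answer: $- \frac{3488526991}{7898418341640} \approx -0.00044167$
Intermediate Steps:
$D{\left(p \right)} = -3 + p$
$w{\left(H \right)} = -9 + \frac{1}{2 H}$ ($w{\left(H \right)} = -9 + \frac{1}{H + H} = -9 + \frac{1}{2 H}$)
$o{\left(F \right)} = F \left(-4 + F\right)$ ($o{\left(F \right)} = F \left(F - 4\right) = F \left(-4 + F\right)$)
$\frac{\frac{w{\left(60 \right)}}{o{\left(-197 \right)}} + \frac{26430}{29 J{\left(-36 \right)}}}{57319} = \frac{\frac{-9 + \frac{1}{2 \cdot 60}}{\left(-197\right) \left(-4 - 197\right)} + \frac{26430}{29 \left(-36\right)}}{57319} = \left(\frac{-9 + \frac{1}{2} \cdot \frac{1}{60}}{\left(-197\right) \left(-201\right)} + \frac{26430}{-1044}\right) \frac{1}{57319} = \left(\frac{-9 + \frac{1}{120}}{39597} + 26430 \left(- \frac{1}{1044}\right)\right) \frac{1}{57319} = \left(\left(- \frac{1079}{120}\right) \frac{1}{39597} - \frac{4405}{174}\right) \frac{1}{57319} = \left(- \frac{1079}{4751640} - \frac{4405}{174}\right) \frac{1}{57319} = \left(- \frac{3488526991}{137797560}\right) \frac{1}{57319} = - \frac{3488526991}{7898418341640}$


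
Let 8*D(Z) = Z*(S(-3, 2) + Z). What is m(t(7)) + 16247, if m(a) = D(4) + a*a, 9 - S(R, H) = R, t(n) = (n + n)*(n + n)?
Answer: 54671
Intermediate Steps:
t(n) = 4*n² (t(n) = (2*n)*(2*n) = 4*n²)
S(R, H) = 9 - R
D(Z) = Z*(12 + Z)/8 (D(Z) = (Z*((9 - 1*(-3)) + Z))/8 = (Z*((9 + 3) + Z))/8 = (Z*(12 + Z))/8 = Z*(12 + Z)/8)
m(a) = 8 + a² (m(a) = (⅛)*4*(12 + 4) + a*a = (⅛)*4*16 + a² = 8 + a²)
m(t(7)) + 16247 = (8 + (4*7²)²) + 16247 = (8 + (4*49)²) + 16247 = (8 + 196²) + 16247 = (8 + 38416) + 16247 = 38424 + 16247 = 54671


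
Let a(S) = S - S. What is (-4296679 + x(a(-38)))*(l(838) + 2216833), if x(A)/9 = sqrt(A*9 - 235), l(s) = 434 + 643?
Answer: -9529647320890 + 19961190*I*sqrt(235) ≈ -9.5296e+12 + 3.06e+8*I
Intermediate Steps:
l(s) = 1077
a(S) = 0
x(A) = 9*sqrt(-235 + 9*A) (x(A) = 9*sqrt(A*9 - 235) = 9*sqrt(9*A - 235) = 9*sqrt(-235 + 9*A))
(-4296679 + x(a(-38)))*(l(838) + 2216833) = (-4296679 + 9*sqrt(-235 + 9*0))*(1077 + 2216833) = (-4296679 + 9*sqrt(-235 + 0))*2217910 = (-4296679 + 9*sqrt(-235))*2217910 = (-4296679 + 9*(I*sqrt(235)))*2217910 = (-4296679 + 9*I*sqrt(235))*2217910 = -9529647320890 + 19961190*I*sqrt(235)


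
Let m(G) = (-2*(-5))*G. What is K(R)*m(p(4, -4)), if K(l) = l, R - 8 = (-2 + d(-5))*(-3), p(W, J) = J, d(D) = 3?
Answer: -200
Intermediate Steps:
R = 5 (R = 8 + (-2 + 3)*(-3) = 8 + 1*(-3) = 8 - 3 = 5)
m(G) = 10*G
K(R)*m(p(4, -4)) = 5*(10*(-4)) = 5*(-40) = -200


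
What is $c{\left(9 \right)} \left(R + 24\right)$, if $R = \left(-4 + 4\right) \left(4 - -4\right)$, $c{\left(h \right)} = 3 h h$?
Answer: $5832$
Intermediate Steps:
$c{\left(h \right)} = 3 h^{2}$
$R = 0$ ($R = 0 \left(4 + 4\right) = 0 \cdot 8 = 0$)
$c{\left(9 \right)} \left(R + 24\right) = 3 \cdot 9^{2} \left(0 + 24\right) = 3 \cdot 81 \cdot 24 = 243 \cdot 24 = 5832$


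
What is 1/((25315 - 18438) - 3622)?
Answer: 1/3255 ≈ 0.00030722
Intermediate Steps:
1/((25315 - 18438) - 3622) = 1/(6877 - 3622) = 1/3255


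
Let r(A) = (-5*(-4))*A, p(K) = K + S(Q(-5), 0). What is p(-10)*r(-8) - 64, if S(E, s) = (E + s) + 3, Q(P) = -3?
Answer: 1536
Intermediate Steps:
S(E, s) = 3 + E + s
p(K) = K (p(K) = K + (3 - 3 + 0) = K + 0 = K)
r(A) = 20*A
p(-10)*r(-8) - 64 = -200*(-8) - 64 = -10*(-160) - 64 = 1600 - 64 = 1536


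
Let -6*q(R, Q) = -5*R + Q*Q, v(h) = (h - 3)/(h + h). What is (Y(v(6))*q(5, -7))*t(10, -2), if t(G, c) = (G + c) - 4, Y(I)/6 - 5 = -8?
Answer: 288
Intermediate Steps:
v(h) = (-3 + h)/(2*h) (v(h) = (-3 + h)/((2*h)) = (-3 + h)*(1/(2*h)) = (-3 + h)/(2*h))
Y(I) = -18 (Y(I) = 30 + 6*(-8) = 30 - 48 = -18)
q(R, Q) = -Q²/6 + 5*R/6 (q(R, Q) = -(-5*R + Q*Q)/6 = -(-5*R + Q²)/6 = -(Q² - 5*R)/6 = -Q²/6 + 5*R/6)
t(G, c) = -4 + G + c
(Y(v(6))*q(5, -7))*t(10, -2) = (-18*(-⅙*(-7)² + (⅚)*5))*(-4 + 10 - 2) = -18*(-⅙*49 + 25/6)*4 = -18*(-49/6 + 25/6)*4 = -18*(-4)*4 = 72*4 = 288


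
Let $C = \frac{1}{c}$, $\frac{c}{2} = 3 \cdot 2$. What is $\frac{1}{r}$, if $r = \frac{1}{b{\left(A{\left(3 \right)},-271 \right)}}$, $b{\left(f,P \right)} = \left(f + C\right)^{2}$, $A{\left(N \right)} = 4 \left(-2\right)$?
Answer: $\frac{9025}{144} \approx 62.674$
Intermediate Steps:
$A{\left(N \right)} = -8$
$c = 12$ ($c = 2 \cdot 3 \cdot 2 = 2 \cdot 6 = 12$)
$C = \frac{1}{12} \approx 0.083333$
$b{\left(f,P \right)} = \left(\frac{1}{12} + f\right)^{2}$ ($b{\left(f,P \right)} = \left(f + \frac{1}{12}\right)^{2} = \left(\frac{1}{12} + f\right)^{2}$)
$r = \frac{144}{9025}$ ($r = \frac{1}{\frac{1}{144} \left(1 + 12 \left(-8\right)\right)^{2}} = \frac{1}{\frac{1}{144} \left(1 - 96\right)^{2}} = \frac{1}{\frac{1}{144} \left(-95\right)^{2}} = \frac{1}{\frac{1}{144} \cdot 9025} = \frac{1}{\frac{9025}{144}} = \frac{144}{9025} \approx 0.015956$)
$\frac{1}{r} = \frac{1}{\frac{144}{9025}} = \frac{9025}{144}$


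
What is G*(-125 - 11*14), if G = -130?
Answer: 36270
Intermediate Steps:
G*(-125 - 11*14) = -130*(-125 - 11*14) = -130*(-125 - 154) = -130*(-279) = 36270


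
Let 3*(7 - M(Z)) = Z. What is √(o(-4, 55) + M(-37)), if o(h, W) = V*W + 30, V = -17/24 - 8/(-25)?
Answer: √11190/20 ≈ 5.2891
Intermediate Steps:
M(Z) = 7 - Z/3
V = -233/600 (V = -17*1/24 - 8*(-1/25) = -17/24 + 8/25 = -233/600 ≈ -0.38833)
o(h, W) = 30 - 233*W/600 (o(h, W) = -233*W/600 + 30 = 30 - 233*W/600)
√(o(-4, 55) + M(-37)) = √((30 - 233/600*55) + (7 - ⅓*(-37))) = √((30 - 2563/120) + (7 + 37/3)) = √(1037/120 + 58/3) = √(1119/40) = √11190/20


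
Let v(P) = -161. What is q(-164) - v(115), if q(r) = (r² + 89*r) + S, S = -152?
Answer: 12309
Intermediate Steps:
q(r) = -152 + r² + 89*r (q(r) = (r² + 89*r) - 152 = -152 + r² + 89*r)
q(-164) - v(115) = (-152 + (-164)² + 89*(-164)) - 1*(-161) = (-152 + 26896 - 14596) + 161 = 12148 + 161 = 12309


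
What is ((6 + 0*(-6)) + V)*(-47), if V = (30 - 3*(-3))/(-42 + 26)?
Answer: -2679/16 ≈ -167.44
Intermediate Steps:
V = -39/16 (V = (30 + 9)/(-16) = 39*(-1/16) = -39/16 ≈ -2.4375)
((6 + 0*(-6)) + V)*(-47) = ((6 + 0*(-6)) - 39/16)*(-47) = ((6 + 0) - 39/16)*(-47) = (6 - 39/16)*(-47) = (57/16)*(-47) = -2679/16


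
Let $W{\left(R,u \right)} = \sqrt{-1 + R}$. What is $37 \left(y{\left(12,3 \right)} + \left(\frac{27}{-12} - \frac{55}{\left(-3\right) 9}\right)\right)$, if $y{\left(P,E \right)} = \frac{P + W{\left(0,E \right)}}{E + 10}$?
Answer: $\frac{36889}{1404} + \frac{37 i}{13} \approx 26.274 + 2.8462 i$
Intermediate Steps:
$y{\left(P,E \right)} = \frac{i + P}{10 + E}$ ($y{\left(P,E \right)} = \frac{P + \sqrt{-1 + 0}}{E + 10} = \frac{P + \sqrt{-1}}{10 + E} = \frac{P + i}{10 + E} = \frac{i + P}{10 + E}$)
$37 \left(y{\left(12,3 \right)} + \left(\frac{27}{-12} - \frac{55}{\left(-3\right) 9}\right)\right) = 37 \left(\frac{i + 12}{10 + 3} + \left(\frac{27}{-12} - \frac{55}{\left(-3\right) 9}\right)\right) = 37 \left(\frac{12 + i}{13} - \left(\frac{9}{4} + \frac{55}{-27}\right)\right) = 37 \left(\frac{12 + i}{13} - \frac{23}{108}\right) = 37 \left(\left(\frac{12}{13} + \frac{i}{13}\right) + \left(- \frac{9}{4} + \frac{55}{27}\right)\right) = 37 \left(\left(\frac{12}{13} + \frac{i}{13}\right) - \frac{23}{108}\right) = 37 \left(\frac{997}{1404} + \frac{i}{13}\right) = \frac{36889}{1404} + \frac{37 i}{13}$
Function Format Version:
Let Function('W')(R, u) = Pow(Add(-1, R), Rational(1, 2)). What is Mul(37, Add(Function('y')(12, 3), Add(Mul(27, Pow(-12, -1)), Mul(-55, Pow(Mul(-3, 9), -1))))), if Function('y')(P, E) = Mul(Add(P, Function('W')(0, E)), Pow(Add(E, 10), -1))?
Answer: Add(Rational(36889, 1404), Mul(Rational(37, 13), I)) ≈ Add(26.274, Mul(2.8462, I))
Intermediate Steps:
Function('y')(P, E) = Mul(Pow(Add(10, E), -1), Add(I, P)) (Function('y')(P, E) = Mul(Add(P, Pow(Add(-1, 0), Rational(1, 2))), Pow(Add(E, 10), -1)) = Mul(Add(P, Pow(-1, Rational(1, 2))), Pow(Add(10, E), -1)) = Mul(Add(P, I), Pow(Add(10, E), -1)) = Mul(Add(I, P), Pow(Add(10, E), -1)) = Mul(Pow(Add(10, E), -1), Add(I, P)))
Mul(37, Add(Function('y')(12, 3), Add(Mul(27, Pow(-12, -1)), Mul(-55, Pow(Mul(-3, 9), -1))))) = Mul(37, Add(Mul(Pow(Add(10, 3), -1), Add(I, 12)), Add(Mul(27, Pow(-12, -1)), Mul(-55, Pow(Mul(-3, 9), -1))))) = Mul(37, Add(Mul(Pow(13, -1), Add(12, I)), Add(Mul(27, Rational(-1, 12)), Mul(-55, Pow(-27, -1))))) = Mul(37, Add(Mul(Rational(1, 13), Add(12, I)), Add(Rational(-9, 4), Mul(-55, Rational(-1, 27))))) = Mul(37, Add(Add(Rational(12, 13), Mul(Rational(1, 13), I)), Add(Rational(-9, 4), Rational(55, 27)))) = Mul(37, Add(Add(Rational(12, 13), Mul(Rational(1, 13), I)), Rational(-23, 108))) = Mul(37, Add(Rational(997, 1404), Mul(Rational(1, 13), I))) = Add(Rational(36889, 1404), Mul(Rational(37, 13), I))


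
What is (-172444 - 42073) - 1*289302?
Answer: -503819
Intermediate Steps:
(-172444 - 42073) - 1*289302 = -214517 - 289302 = -503819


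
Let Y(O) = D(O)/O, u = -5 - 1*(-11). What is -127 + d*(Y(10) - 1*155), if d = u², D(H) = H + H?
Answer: -5635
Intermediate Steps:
D(H) = 2*H
u = 6 (u = -5 + 11 = 6)
Y(O) = 2 (Y(O) = (2*O)/O = 2)
d = 36 (d = 6² = 36)
-127 + d*(Y(10) - 1*155) = -127 + 36*(2 - 1*155) = -127 + 36*(2 - 155) = -127 + 36*(-153) = -127 - 5508 = -5635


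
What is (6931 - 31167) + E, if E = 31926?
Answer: 7690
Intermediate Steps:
(6931 - 31167) + E = (6931 - 31167) + 31926 = -24236 + 31926 = 7690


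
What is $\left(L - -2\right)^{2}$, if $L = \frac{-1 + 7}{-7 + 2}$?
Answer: $\frac{16}{25} \approx 0.64$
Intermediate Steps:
$L = - \frac{6}{5}$ ($L = \frac{6}{-5} = 6 \left(- \frac{1}{5}\right) = - \frac{6}{5} \approx -1.2$)
$\left(L - -2\right)^{2} = \left(- \frac{6}{5} - -2\right)^{2} = \left(- \frac{6}{5} + 2\right)^{2} = \left(\frac{4}{5}\right)^{2} = \frac{16}{25}$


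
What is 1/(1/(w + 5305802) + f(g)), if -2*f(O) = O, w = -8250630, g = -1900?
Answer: 2944828/2797586599 ≈ 0.0010526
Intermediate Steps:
f(O) = -O/2
1/(1/(w + 5305802) + f(g)) = 1/(1/(-8250630 + 5305802) - ½*(-1900)) = 1/(1/(-2944828) + 950) = 1/(-1/2944828 + 950) = 1/(2797586599/2944828) = 2944828/2797586599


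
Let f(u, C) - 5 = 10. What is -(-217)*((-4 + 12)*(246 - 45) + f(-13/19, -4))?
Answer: 352191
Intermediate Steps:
f(u, C) = 15 (f(u, C) = 5 + 10 = 15)
-(-217)*((-4 + 12)*(246 - 45) + f(-13/19, -4)) = -(-217)*((-4 + 12)*(246 - 45) + 15) = -(-217)*(8*201 + 15) = -(-217)*(1608 + 15) = -(-217)*1623 = -1*(-352191) = 352191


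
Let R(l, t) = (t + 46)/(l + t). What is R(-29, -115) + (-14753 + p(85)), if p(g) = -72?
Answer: -711577/48 ≈ -14825.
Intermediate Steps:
R(l, t) = (46 + t)/(l + t)
R(-29, -115) + (-14753 + p(85)) = (46 - 115)/(-29 - 115) + (-14753 - 72) = -69/(-144) - 14825 = -1/144*(-69) - 14825 = 23/48 - 14825 = -711577/48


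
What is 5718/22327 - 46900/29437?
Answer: -878815534/657239899 ≈ -1.3371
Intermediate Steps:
5718/22327 - 46900/29437 = -878815534/657239899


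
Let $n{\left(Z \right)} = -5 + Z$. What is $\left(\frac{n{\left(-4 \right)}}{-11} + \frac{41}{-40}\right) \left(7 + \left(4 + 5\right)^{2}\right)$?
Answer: $- \frac{91}{5} \approx -18.2$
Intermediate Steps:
$\left(\frac{n{\left(-4 \right)}}{-11} + \frac{41}{-40}\right) \left(7 + \left(4 + 5\right)^{2}\right) = \left(\frac{-5 - 4}{-11} + \frac{41}{-40}\right) \left(7 + \left(4 + 5\right)^{2}\right) = \left(\left(-9\right) \left(- \frac{1}{11}\right) + 41 \left(- \frac{1}{40}\right)\right) \left(7 + 9^{2}\right) = \left(\frac{9}{11} - \frac{41}{40}\right) \left(7 + 81\right) = \left(- \frac{91}{440}\right) 88 = - \frac{91}{5}$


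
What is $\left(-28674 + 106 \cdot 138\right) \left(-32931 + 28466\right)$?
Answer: $62715390$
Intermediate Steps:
$\left(-28674 + 106 \cdot 138\right) \left(-32931 + 28466\right) = \left(-28674 + 14628\right) \left(-4465\right) = \left(-14046\right) \left(-4465\right) = 62715390$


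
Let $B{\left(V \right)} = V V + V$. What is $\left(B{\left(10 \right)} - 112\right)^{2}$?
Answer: $4$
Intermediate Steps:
$B{\left(V \right)} = V + V^{2}$ ($B{\left(V \right)} = V^{2} + V = V + V^{2}$)
$\left(B{\left(10 \right)} - 112\right)^{2} = \left(10 \left(1 + 10\right) - 112\right)^{2} = \left(10 \cdot 11 - 112\right)^{2} = \left(110 - 112\right)^{2} = \left(-2\right)^{2} = 4$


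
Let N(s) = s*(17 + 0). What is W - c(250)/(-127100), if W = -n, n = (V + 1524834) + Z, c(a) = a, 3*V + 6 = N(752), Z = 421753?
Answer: -14877154123/7626 ≈ -1.9508e+6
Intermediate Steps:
N(s) = 17*s (N(s) = s*17 = 17*s)
V = 12778/3 (V = -2 + (17*752)/3 = -2 + (1/3)*12784 = -2 + 12784/3 = 12778/3 ≈ 4259.3)
n = 5852539/3 (n = (12778/3 + 1524834) + 421753 = 4587280/3 + 421753 = 5852539/3 ≈ 1.9508e+6)
W = -5852539/3 (W = -1*5852539/3 = -5852539/3 ≈ -1.9508e+6)
W - c(250)/(-127100) = -5852539/3 - 250/(-127100) = -5852539/3 - 250*(-1)/127100 = -5852539/3 - 1*(-5/2542) = -5852539/3 + 5/2542 = -14877154123/7626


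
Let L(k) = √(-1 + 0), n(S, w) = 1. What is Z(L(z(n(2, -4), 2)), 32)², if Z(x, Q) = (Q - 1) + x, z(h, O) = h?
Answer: (31 + I)² ≈ 960.0 + 62.0*I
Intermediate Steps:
L(k) = I (L(k) = √(-1) = I)
Z(x, Q) = -1 + Q + x (Z(x, Q) = (-1 + Q) + x = -1 + Q + x)
Z(L(z(n(2, -4), 2)), 32)² = (-1 + 32 + I)² = (31 + I)²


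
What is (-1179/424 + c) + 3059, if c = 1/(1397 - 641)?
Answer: 244913299/80136 ≈ 3056.2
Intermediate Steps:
c = 1/756 ≈ 0.0013228
(-1179/424 + c) + 3059 = (-1179/424 + 1/756) + 3059 = -222725/80136 + 3059 = 244913299/80136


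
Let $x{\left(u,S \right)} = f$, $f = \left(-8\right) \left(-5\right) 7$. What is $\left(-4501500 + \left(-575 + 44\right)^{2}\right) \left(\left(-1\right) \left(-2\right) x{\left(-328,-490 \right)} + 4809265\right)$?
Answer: $-20295244170675$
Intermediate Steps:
$f = 280$ ($f = 40 \cdot 7 = 280$)
$x{\left(u,S \right)} = 280$
$\left(-4501500 + \left(-575 + 44\right)^{2}\right) \left(\left(-1\right) \left(-2\right) x{\left(-328,-490 \right)} + 4809265\right) = \left(-4501500 + \left(-575 + 44\right)^{2}\right) \left(\left(-1\right) \left(-2\right) 280 + 4809265\right) = \left(-4501500 + \left(-531\right)^{2}\right) \left(2 \cdot 280 + 4809265\right) = \left(-4501500 + 281961\right) \left(560 + 4809265\right) = \left(-4219539\right) 4809825 = -20295244170675$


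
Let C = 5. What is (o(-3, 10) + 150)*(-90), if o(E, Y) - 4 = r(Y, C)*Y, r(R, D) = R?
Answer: -22860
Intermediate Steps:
o(E, Y) = 4 + Y² (o(E, Y) = 4 + Y*Y = 4 + Y²)
(o(-3, 10) + 150)*(-90) = ((4 + 10²) + 150)*(-90) = ((4 + 100) + 150)*(-90) = (104 + 150)*(-90) = 254*(-90) = -22860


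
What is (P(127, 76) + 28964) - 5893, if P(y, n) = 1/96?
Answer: 2214817/96 ≈ 23071.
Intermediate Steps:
P(y, n) = 1/96
(P(127, 76) + 28964) - 5893 = (1/96 + 28964) - 5893 = 2780545/96 - 5893 = 2214817/96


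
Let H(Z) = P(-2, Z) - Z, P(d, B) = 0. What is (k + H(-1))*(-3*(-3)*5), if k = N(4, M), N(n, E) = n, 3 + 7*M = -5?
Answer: 225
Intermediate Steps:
M = -8/7 (M = -3/7 + (⅐)*(-5) = -3/7 - 5/7 = -8/7 ≈ -1.1429)
H(Z) = -Z (H(Z) = 0 - Z = -Z)
k = 4
(k + H(-1))*(-3*(-3)*5) = (4 - 1*(-1))*(-3*(-3)*5) = (4 + 1)*(9*5) = 5*45 = 225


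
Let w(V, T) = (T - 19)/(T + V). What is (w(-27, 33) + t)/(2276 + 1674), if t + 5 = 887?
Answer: 2653/11850 ≈ 0.22388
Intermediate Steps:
t = 882 (t = -5 + 887 = 882)
w(V, T) = (-19 + T)/(T + V)
(w(-27, 33) + t)/(2276 + 1674) = ((-19 + 33)/(33 - 27) + 882)/(2276 + 1674) = (14/6 + 882)/3950 = ((⅙)*14 + 882)*(1/3950) = (7/3 + 882)*(1/3950) = (2653/3)*(1/3950) = 2653/11850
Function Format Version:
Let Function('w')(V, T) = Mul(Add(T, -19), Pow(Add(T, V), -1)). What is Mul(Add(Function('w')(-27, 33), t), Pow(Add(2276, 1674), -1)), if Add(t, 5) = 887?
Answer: Rational(2653, 11850) ≈ 0.22388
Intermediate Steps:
t = 882 (t = Add(-5, 887) = 882)
Function('w')(V, T) = Mul(Pow(Add(T, V), -1), Add(-19, T)) (Function('w')(V, T) = Mul(Add(-19, T), Pow(Add(T, V), -1)) = Mul(Pow(Add(T, V), -1), Add(-19, T)))
Mul(Add(Function('w')(-27, 33), t), Pow(Add(2276, 1674), -1)) = Mul(Add(Mul(Pow(Add(33, -27), -1), Add(-19, 33)), 882), Pow(Add(2276, 1674), -1)) = Mul(Add(Mul(Pow(6, -1), 14), 882), Pow(3950, -1)) = Mul(Add(Mul(Rational(1, 6), 14), 882), Rational(1, 3950)) = Mul(Add(Rational(7, 3), 882), Rational(1, 3950)) = Mul(Rational(2653, 3), Rational(1, 3950)) = Rational(2653, 11850)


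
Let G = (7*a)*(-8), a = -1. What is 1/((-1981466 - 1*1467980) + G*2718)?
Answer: -1/3297238 ≈ -3.0328e-7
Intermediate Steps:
G = 56 (G = (7*(-1))*(-8) = -7*(-8) = 56)
1/((-1981466 - 1*1467980) + G*2718) = 1/((-1981466 - 1*1467980) + 56*2718) = 1/((-1981466 - 1467980) + 152208) = 1/(-3449446 + 152208) = 1/(-3297238) = -1/3297238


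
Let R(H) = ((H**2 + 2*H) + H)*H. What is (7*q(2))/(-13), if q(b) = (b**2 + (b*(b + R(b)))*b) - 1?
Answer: -49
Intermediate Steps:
R(H) = H*(H**2 + 3*H) (R(H) = (H**2 + 3*H)*H = H*(H**2 + 3*H))
q(b) = -1 + b**2 + b**2*(b + b**2*(3 + b)) (q(b) = (b**2 + (b*(b + b**2*(3 + b)))*b) - 1 = (b**2 + b**2*(b + b**2*(3 + b))) - 1 = -1 + b**2 + b**2*(b + b**2*(3 + b)))
(7*q(2))/(-13) = (7*(-1 + 2**2 + 2**3 + 2**4*(3 + 2)))/(-13) = (7*(-1 + 4 + 8 + 16*5))*(-1/13) = (7*(-1 + 4 + 8 + 80))*(-1/13) = (7*91)*(-1/13) = 637*(-1/13) = -49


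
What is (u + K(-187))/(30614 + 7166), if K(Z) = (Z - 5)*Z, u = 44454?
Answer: 40179/18890 ≈ 2.1270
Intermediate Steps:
K(Z) = Z*(-5 + Z) (K(Z) = (-5 + Z)*Z = Z*(-5 + Z))
(u + K(-187))/(30614 + 7166) = (44454 - 187*(-5 - 187))/(30614 + 7166) = (44454 - 187*(-192))/37780 = (44454 + 35904)*(1/37780) = 80358*(1/37780) = 40179/18890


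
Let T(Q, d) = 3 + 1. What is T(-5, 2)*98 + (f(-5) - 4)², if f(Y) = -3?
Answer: 441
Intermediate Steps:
T(Q, d) = 4
T(-5, 2)*98 + (f(-5) - 4)² = 4*98 + (-3 - 4)² = 392 + (-7)² = 392 + 49 = 441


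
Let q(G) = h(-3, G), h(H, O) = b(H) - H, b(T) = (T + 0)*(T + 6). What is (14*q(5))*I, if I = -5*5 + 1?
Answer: 2016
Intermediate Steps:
I = -24 (I = -25 + 1 = -24)
b(T) = T*(6 + T)
h(H, O) = -H + H*(6 + H) (h(H, O) = H*(6 + H) - H = -H + H*(6 + H))
q(G) = -6 (q(G) = -3*(5 - 3) = -3*2 = -6)
(14*q(5))*I = (14*(-6))*(-24) = -84*(-24) = 2016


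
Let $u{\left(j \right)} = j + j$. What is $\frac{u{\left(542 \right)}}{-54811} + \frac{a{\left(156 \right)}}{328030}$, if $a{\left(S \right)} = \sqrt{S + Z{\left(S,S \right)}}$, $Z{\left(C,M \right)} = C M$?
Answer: $- \frac{1084}{54811} + \frac{\sqrt{6123}}{164015} \approx -0.0193$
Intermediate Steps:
$u{\left(j \right)} = 2 j$
$a{\left(S \right)} = \sqrt{S + S^{2}}$ ($a{\left(S \right)} = \sqrt{S + S S} = \sqrt{S + S^{2}}$)
$\frac{u{\left(542 \right)}}{-54811} + \frac{a{\left(156 \right)}}{328030} = \frac{2 \cdot 542}{-54811} + \frac{\sqrt{156 \left(1 + 156\right)}}{328030} = 1084 \left(- \frac{1}{54811}\right) + \sqrt{156 \cdot 157} \cdot \frac{1}{328030} = - \frac{1084}{54811} + \sqrt{24492} \cdot \frac{1}{328030} = - \frac{1084}{54811} + 2 \sqrt{6123} \cdot \frac{1}{328030} = - \frac{1084}{54811} + \frac{\sqrt{6123}}{164015}$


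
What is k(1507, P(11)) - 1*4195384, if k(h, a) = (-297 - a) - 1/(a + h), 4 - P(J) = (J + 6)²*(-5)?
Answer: -12406716281/2956 ≈ -4.1971e+6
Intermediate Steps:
P(J) = 4 + 5*(6 + J)² (P(J) = 4 - (J + 6)²*(-5) = 4 - (6 + J)²*(-5) = 4 - (-5)*(6 + J)² = 4 + 5*(6 + J)²)
k(h, a) = -297 - a - 1/(a + h)
k(1507, P(11)) - 1*4195384 = (-1 - (4 + 5*(6 + 11)²)² - 297*(4 + 5*(6 + 11)²) - 297*1507 - 1*(4 + 5*(6 + 11)²)*1507)/((4 + 5*(6 + 11)²) + 1507) - 1*4195384 = (-1 - (4 + 5*17²)² - 297*(4 + 5*17²) - 447579 - 1*(4 + 5*17²)*1507)/((4 + 5*17²) + 1507) - 4195384 = (-1 - (4 + 5*289)² - 297*(4 + 5*289) - 447579 - 1*(4 + 5*289)*1507)/((4 + 5*289) + 1507) - 4195384 = (-1 - (4 + 1445)² - 297*(4 + 1445) - 447579 - 1*(4 + 1445)*1507)/((4 + 1445) + 1507) - 4195384 = (-1 - 1*1449² - 297*1449 - 447579 - 1*1449*1507)/(1449 + 1507) - 4195384 = (-1 - 1*2099601 - 430353 - 447579 - 2183643)/2956 - 4195384 = (-1 - 2099601 - 430353 - 447579 - 2183643)/2956 - 4195384 = (1/2956)*(-5161177) - 4195384 = -5161177/2956 - 4195384 = -12406716281/2956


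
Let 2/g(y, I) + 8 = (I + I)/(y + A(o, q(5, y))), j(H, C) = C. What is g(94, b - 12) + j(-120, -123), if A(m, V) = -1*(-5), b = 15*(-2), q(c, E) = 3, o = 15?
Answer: -17991/146 ≈ -123.23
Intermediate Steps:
b = -30
A(m, V) = 5
g(y, I) = 2/(-8 + 2*I/(5 + y)) (g(y, I) = 2/(-8 + (I + I)/(y + 5)) = 2/(-8 + (2*I)/(5 + y)) = 2/(-8 + 2*I/(5 + y)))
g(94, b - 12) + j(-120, -123) = (-5 - 1*94)/(20 - (-30 - 12) + 4*94) - 123 = (-5 - 94)/(20 - 1*(-42) + 376) - 123 = -99/(20 + 42 + 376) - 123 = -99/438 - 123 = (1/438)*(-99) - 123 = -33/146 - 123 = -17991/146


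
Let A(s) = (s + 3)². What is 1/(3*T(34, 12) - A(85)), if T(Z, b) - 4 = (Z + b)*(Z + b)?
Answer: -1/1384 ≈ -0.00072254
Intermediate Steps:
A(s) = (3 + s)²
T(Z, b) = 4 + (Z + b)² (T(Z, b) = 4 + (Z + b)*(Z + b) = 4 + (Z + b)²)
1/(3*T(34, 12) - A(85)) = 1/(3*(4 + (34 + 12)²) - (3 + 85)²) = 1/(3*(4 + 46²) - 1*88²) = 1/(3*(4 + 2116) - 1*7744) = 1/(3*2120 - 7744) = 1/(6360 - 7744) = 1/(-1384) = -1/1384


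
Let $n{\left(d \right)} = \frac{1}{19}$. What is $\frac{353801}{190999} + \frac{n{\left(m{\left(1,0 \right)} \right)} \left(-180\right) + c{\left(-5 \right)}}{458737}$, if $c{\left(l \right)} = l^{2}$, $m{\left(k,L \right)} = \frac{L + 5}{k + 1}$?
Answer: $\frac{3083786922108}{1664747856997} \approx 1.8524$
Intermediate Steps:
$m{\left(k,L \right)} = \frac{5 + L}{1 + k}$
$n{\left(d \right)} = \frac{1}{19}$
$\frac{353801}{190999} + \frac{n{\left(m{\left(1,0 \right)} \right)} \left(-180\right) + c{\left(-5 \right)}}{458737} = \frac{353801}{190999} + \frac{\frac{1}{19} \left(-180\right) + \left(-5\right)^{2}}{458737} = 353801 \cdot \frac{1}{190999} + \left(- \frac{180}{19} + 25\right) \frac{1}{458737} = \frac{353801}{190999} + \frac{295}{19} \cdot \frac{1}{458737} = \frac{353801}{190999} + \frac{295}{8716003} = \frac{3083786922108}{1664747856997}$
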